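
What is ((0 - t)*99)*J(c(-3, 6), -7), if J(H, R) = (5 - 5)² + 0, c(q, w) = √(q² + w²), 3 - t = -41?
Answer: 0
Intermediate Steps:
t = 44 (t = 3 - 1*(-41) = 3 + 41 = 44)
J(H, R) = 0 (J(H, R) = 0² + 0 = 0 + 0 = 0)
((0 - t)*99)*J(c(-3, 6), -7) = ((0 - 1*44)*99)*0 = ((0 - 44)*99)*0 = -44*99*0 = -4356*0 = 0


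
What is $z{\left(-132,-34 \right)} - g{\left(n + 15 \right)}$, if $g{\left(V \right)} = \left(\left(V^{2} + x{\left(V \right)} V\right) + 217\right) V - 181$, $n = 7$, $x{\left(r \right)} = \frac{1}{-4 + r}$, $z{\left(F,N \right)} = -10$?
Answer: $- \frac{137501}{9} \approx -15278.0$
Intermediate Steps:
$g{\left(V \right)} = -181 + V \left(217 + V^{2} + \frac{V}{-4 + V}\right)$ ($g{\left(V \right)} = \left(\left(V^{2} + \frac{V}{-4 + V}\right) + 217\right) V - 181 = \left(217 + V^{2} + \frac{V}{-4 + V}\right) V - 181 = V \left(217 + V^{2} + \frac{V}{-4 + V}\right) - 181 = -181 + V \left(217 + V^{2} + \frac{V}{-4 + V}\right)$)
$z{\left(-132,-34 \right)} - g{\left(n + 15 \right)} = -10 - \frac{\left(7 + 15\right)^{2} + \left(-4 + \left(7 + 15\right)\right) \left(-181 + \left(7 + 15\right)^{3} + 217 \left(7 + 15\right)\right)}{-4 + \left(7 + 15\right)} = -10 - \frac{22^{2} + \left(-4 + 22\right) \left(-181 + 22^{3} + 217 \cdot 22\right)}{-4 + 22} = -10 - \frac{484 + 18 \left(-181 + 10648 + 4774\right)}{18} = -10 - \frac{484 + 18 \cdot 15241}{18} = -10 - \frac{484 + 274338}{18} = -10 - \frac{1}{18} \cdot 274822 = -10 - \frac{137411}{9} = - \frac{137501}{9}$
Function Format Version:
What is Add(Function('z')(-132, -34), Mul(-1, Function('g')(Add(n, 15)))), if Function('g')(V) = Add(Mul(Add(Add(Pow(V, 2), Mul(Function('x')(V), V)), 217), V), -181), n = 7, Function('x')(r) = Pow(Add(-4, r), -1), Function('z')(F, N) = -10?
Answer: Rational(-137501, 9) ≈ -15278.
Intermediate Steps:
Function('g')(V) = Add(-181, Mul(V, Add(217, Pow(V, 2), Mul(V, Pow(Add(-4, V), -1))))) (Function('g')(V) = Add(Mul(Add(Add(Pow(V, 2), Mul(Pow(Add(-4, V), -1), V)), 217), V), -181) = Add(Mul(Add(Add(Pow(V, 2), Mul(V, Pow(Add(-4, V), -1))), 217), V), -181) = Add(Mul(Add(217, Pow(V, 2), Mul(V, Pow(Add(-4, V), -1))), V), -181) = Add(Mul(V, Add(217, Pow(V, 2), Mul(V, Pow(Add(-4, V), -1)))), -181) = Add(-181, Mul(V, Add(217, Pow(V, 2), Mul(V, Pow(Add(-4, V), -1))))))
Add(Function('z')(-132, -34), Mul(-1, Function('g')(Add(n, 15)))) = Add(-10, Mul(-1, Mul(Pow(Add(-4, Add(7, 15)), -1), Add(Pow(Add(7, 15), 2), Mul(Add(-4, Add(7, 15)), Add(-181, Pow(Add(7, 15), 3), Mul(217, Add(7, 15)))))))) = Add(-10, Mul(-1, Mul(Pow(Add(-4, 22), -1), Add(Pow(22, 2), Mul(Add(-4, 22), Add(-181, Pow(22, 3), Mul(217, 22))))))) = Add(-10, Mul(-1, Mul(Pow(18, -1), Add(484, Mul(18, Add(-181, 10648, 4774)))))) = Add(-10, Mul(-1, Mul(Rational(1, 18), Add(484, Mul(18, 15241))))) = Add(-10, Mul(-1, Mul(Rational(1, 18), Add(484, 274338)))) = Add(-10, Mul(-1, Mul(Rational(1, 18), 274822))) = Add(-10, Mul(-1, Rational(137411, 9))) = Add(-10, Rational(-137411, 9)) = Rational(-137501, 9)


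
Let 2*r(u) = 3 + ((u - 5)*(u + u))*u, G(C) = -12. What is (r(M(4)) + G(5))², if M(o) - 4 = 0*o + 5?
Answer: 393129/4 ≈ 98282.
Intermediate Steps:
M(o) = 9 (M(o) = 4 + (0*o + 5) = 4 + (0 + 5) = 4 + 5 = 9)
r(u) = 3/2 + u²*(-5 + u) (r(u) = (3 + ((u - 5)*(u + u))*u)/2 = (3 + ((-5 + u)*(2*u))*u)/2 = (3 + (2*u*(-5 + u))*u)/2 = (3 + 2*u²*(-5 + u))/2 = 3/2 + u²*(-5 + u))
(r(M(4)) + G(5))² = ((3/2 + 9³ - 5*9²) - 12)² = ((3/2 + 729 - 5*81) - 12)² = ((3/2 + 729 - 405) - 12)² = (651/2 - 12)² = (627/2)² = 393129/4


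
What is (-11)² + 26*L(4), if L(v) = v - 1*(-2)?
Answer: 277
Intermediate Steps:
L(v) = 2 + v (L(v) = v + 2 = 2 + v)
(-11)² + 26*L(4) = (-11)² + 26*(2 + 4) = 121 + 26*6 = 121 + 156 = 277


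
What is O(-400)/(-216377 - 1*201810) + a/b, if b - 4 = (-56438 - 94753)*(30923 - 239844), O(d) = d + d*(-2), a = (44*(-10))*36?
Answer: -2528282809616/2641852455755821 ≈ -0.00095701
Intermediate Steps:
a = -15840 (a = -440*36 = -15840)
O(d) = -d (O(d) = d - 2*d = -d)
b = 31586974915 (b = 4 + (-56438 - 94753)*(30923 - 239844) = 4 - 151191*(-208921) = 4 + 31586974911 = 31586974915)
O(-400)/(-216377 - 1*201810) + a/b = (-1*(-400))/(-216377 - 1*201810) - 15840/31586974915 = 400/(-216377 - 201810) - 15840*1/31586974915 = 400/(-418187) - 3168/6317394983 = 400*(-1/418187) - 3168/6317394983 = -400/418187 - 3168/6317394983 = -2528282809616/2641852455755821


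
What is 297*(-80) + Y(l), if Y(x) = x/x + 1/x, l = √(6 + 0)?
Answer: -23759 + √6/6 ≈ -23759.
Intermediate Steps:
l = √6 ≈ 2.4495
Y(x) = 1 + 1/x
297*(-80) + Y(l) = 297*(-80) + (1 + √6)/(√6) = -23760 + (√6/6)*(1 + √6) = -23760 + √6*(1 + √6)/6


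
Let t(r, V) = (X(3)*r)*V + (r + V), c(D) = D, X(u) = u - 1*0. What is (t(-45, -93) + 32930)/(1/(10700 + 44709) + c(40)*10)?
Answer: 2512631923/22163601 ≈ 113.37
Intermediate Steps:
X(u) = u (X(u) = u + 0 = u)
t(r, V) = V + r + 3*V*r (t(r, V) = (3*r)*V + (r + V) = 3*V*r + (V + r) = V + r + 3*V*r)
(t(-45, -93) + 32930)/(1/(10700 + 44709) + c(40)*10) = ((-93 - 45 + 3*(-93)*(-45)) + 32930)/(1/(10700 + 44709) + 40*10) = ((-93 - 45 + 12555) + 32930)/(1/55409 + 400) = (12417 + 32930)/(1/55409 + 400) = 45347/(22163601/55409) = 45347*(55409/22163601) = 2512631923/22163601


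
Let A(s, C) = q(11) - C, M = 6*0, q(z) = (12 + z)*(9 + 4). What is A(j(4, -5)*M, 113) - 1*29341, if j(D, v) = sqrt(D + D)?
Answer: -29155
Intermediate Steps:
q(z) = 156 + 13*z (q(z) = (12 + z)*13 = 156 + 13*z)
j(D, v) = sqrt(2)*sqrt(D) (j(D, v) = sqrt(2*D) = sqrt(2)*sqrt(D))
M = 0
A(s, C) = 299 - C (A(s, C) = (156 + 13*11) - C = (156 + 143) - C = 299 - C)
A(j(4, -5)*M, 113) - 1*29341 = (299 - 1*113) - 1*29341 = (299 - 113) - 29341 = 186 - 29341 = -29155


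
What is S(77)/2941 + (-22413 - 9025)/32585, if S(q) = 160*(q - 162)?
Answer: -31506774/5637205 ≈ -5.5891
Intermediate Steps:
S(q) = -25920 + 160*q (S(q) = 160*(-162 + q) = -25920 + 160*q)
S(77)/2941 + (-22413 - 9025)/32585 = (-25920 + 160*77)/2941 + (-22413 - 9025)/32585 = (-25920 + 12320)*(1/2941) - 31438*1/32585 = -13600*1/2941 - 31438/32585 = -800/173 - 31438/32585 = -31506774/5637205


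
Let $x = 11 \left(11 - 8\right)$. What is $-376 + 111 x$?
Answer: $3287$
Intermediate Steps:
$x = 33$ ($x = 11 \cdot 3 = 33$)
$-376 + 111 x = -376 + 111 \cdot 33 = -376 + 3663 = 3287$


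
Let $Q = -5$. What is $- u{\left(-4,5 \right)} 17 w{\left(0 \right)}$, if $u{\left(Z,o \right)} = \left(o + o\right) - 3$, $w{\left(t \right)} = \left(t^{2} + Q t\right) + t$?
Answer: $0$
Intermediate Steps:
$w{\left(t \right)} = t^{2} - 4 t$ ($w{\left(t \right)} = \left(t^{2} - 5 t\right) + t = t^{2} - 4 t$)
$u{\left(Z,o \right)} = -3 + 2 o$ ($u{\left(Z,o \right)} = 2 o - 3 = -3 + 2 o$)
$- u{\left(-4,5 \right)} 17 w{\left(0 \right)} = - \left(-3 + 2 \cdot 5\right) 17 \cdot 0 \left(-4 + 0\right) = - \left(-3 + 10\right) 17 \cdot 0 \left(-4\right) = - 7 \cdot 17 \cdot 0 = - 119 \cdot 0 = \left(-1\right) 0 = 0$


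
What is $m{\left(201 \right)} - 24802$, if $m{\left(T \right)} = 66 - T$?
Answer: $-24937$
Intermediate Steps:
$m{\left(201 \right)} - 24802 = \left(66 - 201\right) - 24802 = -135 - 24802 = -24937$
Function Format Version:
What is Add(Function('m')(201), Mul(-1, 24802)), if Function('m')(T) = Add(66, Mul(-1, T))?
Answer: -24937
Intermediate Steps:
Add(Function('m')(201), Mul(-1, 24802)) = Add(Add(66, Mul(-1, 201)), Mul(-1, 24802)) = Add(Add(66, -201), -24802) = Add(-135, -24802) = -24937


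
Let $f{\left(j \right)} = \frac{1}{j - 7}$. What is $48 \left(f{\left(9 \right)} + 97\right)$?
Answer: $4680$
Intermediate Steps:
$f{\left(j \right)} = \frac{1}{-7 + j}$
$48 \left(f{\left(9 \right)} + 97\right) = 48 \left(\frac{1}{-7 + 9} + 97\right) = 48 \left(\frac{1}{2} + 97\right) = 48 \cdot \frac{195}{2} = 4680$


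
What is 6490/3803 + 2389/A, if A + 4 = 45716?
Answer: 305756247/173842736 ≈ 1.7588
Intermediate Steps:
A = 45712 (A = -4 + 45716 = 45712)
6490/3803 + 2389/A = 6490/3803 + 2389/45712 = 305756247/173842736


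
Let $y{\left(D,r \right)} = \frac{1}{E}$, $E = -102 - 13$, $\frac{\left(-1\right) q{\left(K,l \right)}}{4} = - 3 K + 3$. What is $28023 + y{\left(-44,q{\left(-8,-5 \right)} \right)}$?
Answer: $\frac{3222644}{115} \approx 28023.0$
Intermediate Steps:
$q{\left(K,l \right)} = -12 + 12 K$ ($q{\left(K,l \right)} = - 4 \left(- 3 K + 3\right) = - 4 \left(3 - 3 K\right) = -12 + 12 K$)
$E = -115$
$y{\left(D,r \right)} = - \frac{1}{115}$ ($y{\left(D,r \right)} = \frac{1}{-115} = - \frac{1}{115}$)
$28023 + y{\left(-44,q{\left(-8,-5 \right)} \right)} = 28023 - \frac{1}{115} = \frac{3222644}{115}$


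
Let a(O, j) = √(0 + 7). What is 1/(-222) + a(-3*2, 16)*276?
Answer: -1/222 + 276*√7 ≈ 730.22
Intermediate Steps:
a(O, j) = √7
1/(-222) + a(-3*2, 16)*276 = 1/(-222) + √7*276 = -1/222 + 276*√7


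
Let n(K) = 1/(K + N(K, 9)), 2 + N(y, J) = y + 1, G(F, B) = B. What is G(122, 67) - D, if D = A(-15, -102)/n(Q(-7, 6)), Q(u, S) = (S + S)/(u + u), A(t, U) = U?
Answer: -1469/7 ≈ -209.86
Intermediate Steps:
N(y, J) = -1 + y (N(y, J) = -2 + (y + 1) = -2 + (1 + y) = -1 + y)
Q(u, S) = S/u (Q(u, S) = (2*S)/((2*u)) = (2*S)*(1/(2*u)) = S/u)
n(K) = 1/(-1 + 2*K) (n(K) = 1/(K + (-1 + K)) = 1/(-1 + 2*K))
D = 1938/7 (D = -102/(1/(-1 + 2*(6/(-7)))) = -102/(1/(-1 + 2*(6*(-⅐)))) = -102/(1/(-1 + 2*(-6/7))) = -102/(1/(-1 - 12/7)) = -102/(1/(-19/7)) = -102/(-7/19) = -102*(-19/7) = 1938/7 ≈ 276.86)
G(122, 67) - D = 67 - 1*1938/7 = 67 - 1938/7 = -1469/7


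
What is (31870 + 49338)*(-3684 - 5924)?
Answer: -780246464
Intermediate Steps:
(31870 + 49338)*(-3684 - 5924) = 81208*(-9608) = -780246464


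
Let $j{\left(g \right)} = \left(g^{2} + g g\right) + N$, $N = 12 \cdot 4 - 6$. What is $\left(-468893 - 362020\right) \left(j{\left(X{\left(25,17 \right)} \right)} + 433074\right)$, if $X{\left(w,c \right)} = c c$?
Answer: $-498679084254$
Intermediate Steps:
$N = 42$ ($N = 48 - 6 = 42$)
$X{\left(w,c \right)} = c^{2}$
$j{\left(g \right)} = 42 + 2 g^{2}$ ($j{\left(g \right)} = \left(g^{2} + g g\right) + 42 = \left(g^{2} + g^{2}\right) + 42 = 2 g^{2} + 42 = 42 + 2 g^{2}$)
$\left(-468893 - 362020\right) \left(j{\left(X{\left(25,17 \right)} \right)} + 433074\right) = \left(-468893 - 362020\right) \left(\left(42 + 2 \left(17^{2}\right)^{2}\right) + 433074\right) = - 830913 \left(\left(42 + 2 \cdot 289^{2}\right) + 433074\right) = - 830913 \left(\left(42 + 2 \cdot 83521\right) + 433074\right) = - 830913 \left(\left(42 + 167042\right) + 433074\right) = - 830913 \left(167084 + 433074\right) = \left(-830913\right) 600158 = -498679084254$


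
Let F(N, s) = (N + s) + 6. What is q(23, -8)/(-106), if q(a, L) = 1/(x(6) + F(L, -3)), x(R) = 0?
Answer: 1/530 ≈ 0.0018868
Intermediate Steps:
F(N, s) = 6 + N + s
q(a, L) = 1/(3 + L) (q(a, L) = 1/(0 + (6 + L - 3)) = 1/(0 + (3 + L)) = 1/(3 + L))
q(23, -8)/(-106) = 1/((3 - 8)*(-106)) = -1/106/(-5) = -⅕*(-1/106) = 1/530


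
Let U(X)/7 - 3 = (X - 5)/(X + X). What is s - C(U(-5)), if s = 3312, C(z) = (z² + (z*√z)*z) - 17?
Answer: 2545 - 1568*√7 ≈ -1603.5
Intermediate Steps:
U(X) = 21 + 7*(-5 + X)/(2*X) (U(X) = 21 + 7*((X - 5)/(X + X)) = 21 + 7*((-5 + X)/((2*X))) = 21 + 7*((-5 + X)*(1/(2*X))) = 21 + 7*((-5 + X)/(2*X)) = 21 + 7*(-5 + X)/(2*X))
C(z) = -17 + z² + z^(5/2) (C(z) = (z² + z^(3/2)*z) - 17 = (z² + z^(5/2)) - 17 = -17 + z² + z^(5/2))
s - C(U(-5)) = 3312 - (-17 + ((7/2)*(-5 + 7*(-5))/(-5))² + ((7/2)*(-5 + 7*(-5))/(-5))^(5/2)) = 3312 - (-17 + ((7/2)*(-⅕)*(-5 - 35))² + ((7/2)*(-⅕)*(-5 - 35))^(5/2)) = 3312 - (-17 + ((7/2)*(-⅕)*(-40))² + ((7/2)*(-⅕)*(-40))^(5/2)) = 3312 - (-17 + 28² + 28^(5/2)) = 3312 - (-17 + 784 + 1568*√7) = 3312 - (767 + 1568*√7) = 3312 + (-767 - 1568*√7) = 2545 - 1568*√7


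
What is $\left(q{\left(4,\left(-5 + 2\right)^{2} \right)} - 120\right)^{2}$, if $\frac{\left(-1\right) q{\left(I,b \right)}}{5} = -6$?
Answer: $8100$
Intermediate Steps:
$q{\left(I,b \right)} = 30$ ($q{\left(I,b \right)} = \left(-5\right) \left(-6\right) = 30$)
$\left(q{\left(4,\left(-5 + 2\right)^{2} \right)} - 120\right)^{2} = \left(30 - 120\right)^{2} = \left(-90\right)^{2} = 8100$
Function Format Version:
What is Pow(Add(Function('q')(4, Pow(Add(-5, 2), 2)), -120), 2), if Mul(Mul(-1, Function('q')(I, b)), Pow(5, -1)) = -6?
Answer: 8100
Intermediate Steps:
Function('q')(I, b) = 30 (Function('q')(I, b) = Mul(-5, -6) = 30)
Pow(Add(Function('q')(4, Pow(Add(-5, 2), 2)), -120), 2) = Pow(Add(30, -120), 2) = Pow(-90, 2) = 8100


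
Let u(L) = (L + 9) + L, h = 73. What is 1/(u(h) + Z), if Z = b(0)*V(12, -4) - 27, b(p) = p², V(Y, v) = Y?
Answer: 1/128 ≈ 0.0078125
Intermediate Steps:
u(L) = 9 + 2*L (u(L) = (9 + L) + L = 9 + 2*L)
Z = -27 (Z = 0²*12 - 27 = 0*12 - 27 = 0 - 27 = -27)
1/(u(h) + Z) = 1/((9 + 2*73) - 27) = 1/((9 + 146) - 27) = 1/(155 - 27) = 1/128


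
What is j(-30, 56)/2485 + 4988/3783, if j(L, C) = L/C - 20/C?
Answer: 69394093/52644228 ≈ 1.3182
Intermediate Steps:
j(L, C) = -20/C + L/C
j(-30, 56)/2485 + 4988/3783 = ((-20 - 30)/56)/2485 + 4988/3783 = ((1/56)*(-50))*(1/2485) + 4988*(1/3783) = -25/28*1/2485 + 4988/3783 = -5/13916 + 4988/3783 = 69394093/52644228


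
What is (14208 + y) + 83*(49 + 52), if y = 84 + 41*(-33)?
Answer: 21322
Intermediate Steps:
y = -1269 (y = 84 - 1353 = -1269)
(14208 + y) + 83*(49 + 52) = (14208 - 1269) + 83*(49 + 52) = 12939 + 83*101 = 12939 + 8383 = 21322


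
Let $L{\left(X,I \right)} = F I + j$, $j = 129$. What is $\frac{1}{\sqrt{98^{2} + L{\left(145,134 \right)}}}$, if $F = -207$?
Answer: $- \frac{i \sqrt{18005}}{18005} \approx - 0.0074525 i$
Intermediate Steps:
$L{\left(X,I \right)} = 129 - 207 I$ ($L{\left(X,I \right)} = - 207 I + 129 = 129 - 207 I$)
$\frac{1}{\sqrt{98^{2} + L{\left(145,134 \right)}}} = \frac{1}{\sqrt{98^{2} + \left(129 - 27738\right)}} = \frac{1}{\sqrt{9604 + \left(129 - 27738\right)}} = \frac{1}{\sqrt{9604 - 27609}} = \frac{1}{\sqrt{-18005}} = \frac{1}{i \sqrt{18005}} = - \frac{i \sqrt{18005}}{18005}$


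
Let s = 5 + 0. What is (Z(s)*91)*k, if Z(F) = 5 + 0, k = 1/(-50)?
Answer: -91/10 ≈ -9.1000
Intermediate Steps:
s = 5
k = -1/50 ≈ -0.020000
Z(F) = 5
(Z(s)*91)*k = (5*91)*(-1/50) = 455*(-1/50) = -91/10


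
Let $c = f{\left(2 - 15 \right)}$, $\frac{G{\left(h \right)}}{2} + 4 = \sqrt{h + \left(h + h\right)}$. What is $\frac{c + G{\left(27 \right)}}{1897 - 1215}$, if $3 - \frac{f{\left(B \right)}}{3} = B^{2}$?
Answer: $- \frac{244}{341} \approx -0.71554$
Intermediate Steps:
$G{\left(h \right)} = -8 + 2 \sqrt{3} \sqrt{h}$ ($G{\left(h \right)} = -8 + 2 \sqrt{h + \left(h + h\right)} = -8 + 2 \sqrt{h + 2 h} = -8 + 2 \sqrt{3 h} = -8 + 2 \sqrt{3} \sqrt{h}$)
$f{\left(B \right)} = 9 - 3 B^{2}$
$c = -498$ ($c = 9 - 3 \left(2 - 15\right)^{2} = 9 - 3 \left(-13\right)^{2} = 9 - 507 = -498$)
$\frac{c + G{\left(27 \right)}}{1897 - 1215} = \frac{-498 - \left(8 - 2 \sqrt{3} \sqrt{27}\right)}{1897 - 1215} = \frac{-498 - \left(8 - 2 \sqrt{3} \cdot 3 \sqrt{3}\right)}{682} = \left(-498 + \left(-8 + 18\right)\right) \frac{1}{682} = \left(-498 + 10\right) \frac{1}{682} = \left(-488\right) \frac{1}{682} = - \frac{244}{341}$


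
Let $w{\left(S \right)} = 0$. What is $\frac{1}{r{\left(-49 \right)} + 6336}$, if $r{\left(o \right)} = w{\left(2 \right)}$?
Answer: $\frac{1}{6336} \approx 0.00015783$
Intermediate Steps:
$r{\left(o \right)} = 0$
$\frac{1}{r{\left(-49 \right)} + 6336} = \frac{1}{0 + 6336} = \frac{1}{6336}$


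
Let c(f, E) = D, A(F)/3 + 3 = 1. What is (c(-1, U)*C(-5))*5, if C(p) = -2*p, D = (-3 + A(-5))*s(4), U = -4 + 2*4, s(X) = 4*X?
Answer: -7200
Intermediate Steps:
A(F) = -6 (A(F) = -9 + 3*1 = -9 + 3 = -6)
U = 4 (U = -4 + 8 = 4)
D = -144 (D = (-3 - 6)*(4*4) = -9*16 = -144)
c(f, E) = -144
(c(-1, U)*C(-5))*5 = -(-288)*(-5)*5 = -144*10*5 = -1440*5 = -7200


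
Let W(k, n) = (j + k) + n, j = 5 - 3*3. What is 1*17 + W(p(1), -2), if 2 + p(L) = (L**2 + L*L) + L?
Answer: 12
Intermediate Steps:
j = -4 (j = 5 - 9 = -4)
p(L) = -2 + L + 2*L**2 (p(L) = -2 + ((L**2 + L*L) + L) = -2 + ((L**2 + L**2) + L) = -2 + (2*L**2 + L) = -2 + (L + 2*L**2) = -2 + L + 2*L**2)
W(k, n) = -4 + k + n (W(k, n) = (-4 + k) + n = -4 + k + n)
1*17 + W(p(1), -2) = 1*17 + (-4 + (-2 + 1 + 2*1**2) - 2) = 17 + (-4 + (-2 + 1 + 2*1) - 2) = 17 + (-4 + (-2 + 1 + 2) - 2) = 17 + (-4 + 1 - 2) = 17 - 5 = 12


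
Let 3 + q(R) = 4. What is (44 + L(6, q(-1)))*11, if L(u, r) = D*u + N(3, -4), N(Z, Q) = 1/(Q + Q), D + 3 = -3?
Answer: 693/8 ≈ 86.625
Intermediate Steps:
q(R) = 1 (q(R) = -3 + 4 = 1)
D = -6 (D = -3 - 3 = -6)
N(Z, Q) = 1/(2*Q)
L(u, r) = -⅛ - 6*u (L(u, r) = -6*u + (½)/(-4) = -6*u + (½)*(-¼) = -6*u - ⅛ = -⅛ - 6*u)
(44 + L(6, q(-1)))*11 = (44 + (-⅛ - 6*6))*11 = (44 + (-⅛ - 36))*11 = (44 - 289/8)*11 = (63/8)*11 = 693/8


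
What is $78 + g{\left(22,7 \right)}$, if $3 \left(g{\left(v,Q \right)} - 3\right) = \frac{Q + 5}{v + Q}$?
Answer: $\frac{2353}{29} \approx 81.138$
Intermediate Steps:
$g{\left(v,Q \right)} = 3 + \frac{5 + Q}{3 \left(Q + v\right)}$ ($g{\left(v,Q \right)} = 3 + \frac{\left(Q + 5\right) \frac{1}{v + Q}}{3} = 3 + \frac{\left(5 + Q\right) \frac{1}{Q + v}}{3} = 3 + \frac{\frac{1}{Q + v} \left(5 + Q\right)}{3} = 3 + \frac{5 + Q}{3 \left(Q + v\right)}$)
$78 + g{\left(22,7 \right)} = 78 + \frac{5 + 9 \cdot 22 + 10 \cdot 7}{3 \left(7 + 22\right)} = 78 + \frac{5 + 198 + 70}{3 \cdot 29} = 78 + \frac{1}{3} \cdot \frac{1}{29} \cdot 273 = 78 + \frac{91}{29} = \frac{2353}{29}$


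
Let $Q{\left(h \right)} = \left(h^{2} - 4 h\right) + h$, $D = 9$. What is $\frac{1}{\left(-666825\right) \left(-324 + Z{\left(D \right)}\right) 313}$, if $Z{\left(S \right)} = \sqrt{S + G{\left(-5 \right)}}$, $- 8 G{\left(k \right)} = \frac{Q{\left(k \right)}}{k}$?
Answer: $\frac{54}{3651351212225} + \frac{\sqrt{10}}{21908107273350} \approx 1.4933 \cdot 10^{-11}$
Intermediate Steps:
$Q{\left(h \right)} = h^{2} - 3 h$
$G{\left(k \right)} = \frac{3}{8} - \frac{k}{8}$ ($G{\left(k \right)} = - \frac{k \left(-3 + k\right) \frac{1}{k}}{8} = - \frac{-3 + k}{8} = \frac{3}{8} - \frac{k}{8}$)
$Z{\left(S \right)} = \sqrt{1 + S}$ ($Z{\left(S \right)} = \sqrt{S + \left(\frac{3}{8} - - \frac{5}{8}\right)} = \sqrt{S + \left(\frac{3}{8} + \frac{5}{8}\right)} = \sqrt{S + 1} = \sqrt{1 + S}$)
$\frac{1}{\left(-666825\right) \left(-324 + Z{\left(D \right)}\right) 313} = \frac{1}{\left(-666825\right) \left(-324 + \sqrt{1 + 9}\right) 313} = - \frac{1}{666825 \left(-324 + \sqrt{10}\right) 313} = - \frac{1}{666825 \left(-101412 + 313 \sqrt{10}\right)}$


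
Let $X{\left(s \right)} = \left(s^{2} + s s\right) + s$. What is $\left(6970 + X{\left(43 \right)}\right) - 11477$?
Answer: $-766$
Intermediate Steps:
$X{\left(s \right)} = s + 2 s^{2}$ ($X{\left(s \right)} = \left(s^{2} + s^{2}\right) + s = 2 s^{2} + s = s + 2 s^{2}$)
$\left(6970 + X{\left(43 \right)}\right) - 11477 = \left(6970 + 43 \left(1 + 2 \cdot 43\right)\right) - 11477 = \left(6970 + 43 \left(1 + 86\right)\right) - 11477 = \left(6970 + 43 \cdot 87\right) - 11477 = \left(6970 + 3741\right) - 11477 = 10711 - 11477 = -766$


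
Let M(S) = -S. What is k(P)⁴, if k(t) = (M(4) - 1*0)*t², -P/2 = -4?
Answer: 4294967296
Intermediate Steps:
P = 8 (P = -2*(-4) = 8)
k(t) = -4*t² (k(t) = (-1*4 - 1*0)*t² = (-4 + 0)*t² = -4*t²)
k(P)⁴ = (-4*8²)⁴ = (-4*64)⁴ = (-256)⁴ = 4294967296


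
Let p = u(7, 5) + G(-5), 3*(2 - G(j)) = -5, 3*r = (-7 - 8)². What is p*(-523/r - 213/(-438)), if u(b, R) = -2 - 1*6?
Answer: 923429/32850 ≈ 28.110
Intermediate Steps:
r = 75 (r = (-7 - 8)²/3 = (⅓)*(-15)² = (⅓)*225 = 75)
G(j) = 11/3 (G(j) = 2 - ⅓*(-5) = 2 + 5/3 = 11/3)
u(b, R) = -8 (u(b, R) = -2 - 6 = -8)
p = -13/3 (p = -8 + 11/3 = -13/3 ≈ -4.3333)
p*(-523/r - 213/(-438)) = -13*(-523/75 - 213/(-438))/3 = -13*(-523*1/75 - 213*(-1/438))/3 = -13*(-523/75 + 71/146)/3 = -13/3*(-71033/10950) = 923429/32850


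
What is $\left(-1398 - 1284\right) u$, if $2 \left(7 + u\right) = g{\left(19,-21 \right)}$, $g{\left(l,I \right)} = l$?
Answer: $-6705$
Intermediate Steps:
$u = \frac{5}{2}$ ($u = -7 + \frac{1}{2} \cdot 19 = -7 + \frac{19}{2} = \frac{5}{2} \approx 2.5$)
$\left(-1398 - 1284\right) u = \left(-1398 - 1284\right) \frac{5}{2} = \left(-2682\right) \frac{5}{2} = -6705$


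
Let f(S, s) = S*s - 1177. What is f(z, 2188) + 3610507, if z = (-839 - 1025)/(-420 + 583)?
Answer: 584242358/163 ≈ 3.5843e+6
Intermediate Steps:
z = -1864/163 ≈ -11.436
f(S, s) = -1177 + S*s
f(z, 2188) + 3610507 = (-1177 - 1864/163*2188) + 3610507 = (-1177 - 4078432/163) + 3610507 = -4270283/163 + 3610507 = 584242358/163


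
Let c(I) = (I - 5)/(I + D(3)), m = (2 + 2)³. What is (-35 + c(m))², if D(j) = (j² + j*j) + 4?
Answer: 8708401/7396 ≈ 1177.4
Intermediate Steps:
D(j) = 4 + 2*j² (D(j) = (j² + j²) + 4 = 2*j² + 4 = 4 + 2*j²)
m = 64 (m = 4³ = 64)
c(I) = (-5 + I)/(22 + I) (c(I) = (I - 5)/(I + (4 + 2*3²)) = (-5 + I)/(I + (4 + 2*9)) = (-5 + I)/(I + (4 + 18)) = (-5 + I)/(I + 22) = (-5 + I)/(22 + I))
(-35 + c(m))² = (-35 + (-5 + 64)/(22 + 64))² = (-35 + 59/86)² = (-2951/86)² = 8708401/7396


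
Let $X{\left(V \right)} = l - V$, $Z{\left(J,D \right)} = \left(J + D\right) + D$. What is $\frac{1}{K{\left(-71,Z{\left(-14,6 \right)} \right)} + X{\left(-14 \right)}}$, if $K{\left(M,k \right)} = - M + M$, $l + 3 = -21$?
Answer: $- \frac{1}{10} \approx -0.1$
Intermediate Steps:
$l = -24$ ($l = -3 - 21 = -24$)
$Z{\left(J,D \right)} = J + 2 D$ ($Z{\left(J,D \right)} = \left(D + J\right) + D = J + 2 D$)
$X{\left(V \right)} = -24 - V$
$K{\left(M,k \right)} = 0$
$\frac{1}{K{\left(-71,Z{\left(-14,6 \right)} \right)} + X{\left(-14 \right)}} = \frac{1}{0 - 10} = \frac{1}{-10} = - \frac{1}{10}$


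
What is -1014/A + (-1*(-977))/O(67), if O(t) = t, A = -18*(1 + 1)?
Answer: 17185/402 ≈ 42.749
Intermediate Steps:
A = -36 (A = -18*2 = -36)
-1014/A + (-1*(-977))/O(67) = -1014/(-36) - 1*(-977)/67 = -1014*(-1/36) + 977*(1/67) = 169/6 + 977/67 = 17185/402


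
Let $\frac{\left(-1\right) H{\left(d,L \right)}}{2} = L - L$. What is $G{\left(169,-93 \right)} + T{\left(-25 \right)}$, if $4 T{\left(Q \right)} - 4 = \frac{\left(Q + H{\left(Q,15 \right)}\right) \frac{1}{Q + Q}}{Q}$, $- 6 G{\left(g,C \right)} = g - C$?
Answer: $- \frac{25603}{600} \approx -42.672$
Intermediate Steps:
$H{\left(d,L \right)} = 0$ ($H{\left(d,L \right)} = - 2 \left(L - L\right) = \left(-2\right) 0 = 0$)
$G{\left(g,C \right)} = - \frac{g}{6} + \frac{C}{6}$ ($G{\left(g,C \right)} = - \frac{g - C}{6} = - \frac{g}{6} + \frac{C}{6}$)
$T{\left(Q \right)} = 1 + \frac{1}{8 Q}$ ($T{\left(Q \right)} = 1 + \frac{\frac{Q + 0}{Q + Q} \frac{1}{Q}}{4} = 1 + \frac{\frac{Q}{2 Q} \frac{1}{Q}}{4} = 1 + \frac{Q \frac{1}{2 Q} \frac{1}{Q}}{4} = 1 + \frac{\frac{1}{2} \frac{1}{Q}}{4} = 1 + \frac{1}{8 Q}$)
$G{\left(169,-93 \right)} + T{\left(-25 \right)} = \left(\left(- \frac{1}{6}\right) 169 + \frac{1}{6} \left(-93\right)\right) + \frac{\frac{1}{8} - 25}{-25} = \left(- \frac{169}{6} - \frac{31}{2}\right) - - \frac{199}{200} = - \frac{131}{3} + \frac{199}{200} = - \frac{25603}{600}$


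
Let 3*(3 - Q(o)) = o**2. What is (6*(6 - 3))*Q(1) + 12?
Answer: 60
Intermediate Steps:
Q(o) = 3 - o**2/3
(6*(6 - 3))*Q(1) + 12 = (6*(6 - 3))*(3 - 1/3*1**2) + 12 = (6*3)*(3 - 1/3*1) + 12 = 18*(3 - 1/3) + 12 = 18*(8/3) + 12 = 48 + 12 = 60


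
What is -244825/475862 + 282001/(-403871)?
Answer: -233071277437/192186861802 ≈ -1.2127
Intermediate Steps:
-244825/475862 + 282001/(-403871) = -244825*1/475862 + 282001*(-1/403871) = -244825/475862 - 282001/403871 = -233071277437/192186861802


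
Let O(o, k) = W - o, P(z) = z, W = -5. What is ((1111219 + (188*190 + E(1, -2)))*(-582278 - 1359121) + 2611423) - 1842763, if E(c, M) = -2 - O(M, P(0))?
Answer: -2226667400400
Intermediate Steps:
O(o, k) = -5 - o
E(c, M) = 3 + M (E(c, M) = -2 - (-5 - M) = -2 + (5 + M) = 3 + M)
((1111219 + (188*190 + E(1, -2)))*(-582278 - 1359121) + 2611423) - 1842763 = ((1111219 + (188*190 + (3 - 2)))*(-582278 - 1359121) + 2611423) - 1842763 = ((1111219 + (35720 + 1))*(-1941399) + 2611423) - 1842763 = ((1111219 + 35721)*(-1941399) + 2611423) - 1842763 = (1146940*(-1941399) + 2611423) - 1842763 = (-2226668169060 + 2611423) - 1842763 = -2226665557637 - 1842763 = -2226667400400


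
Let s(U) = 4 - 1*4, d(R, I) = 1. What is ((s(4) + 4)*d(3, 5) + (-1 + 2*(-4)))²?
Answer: 25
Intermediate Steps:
s(U) = 0 (s(U) = 4 - 4 = 0)
((s(4) + 4)*d(3, 5) + (-1 + 2*(-4)))² = ((0 + 4)*1 + (-1 + 2*(-4)))² = (4*1 + (-1 - 8))² = (4 - 9)² = (-5)² = 25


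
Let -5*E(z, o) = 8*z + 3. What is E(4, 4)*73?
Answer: -511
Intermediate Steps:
E(z, o) = -3/5 - 8*z/5 (E(z, o) = -(8*z + 3)/5 = -(3 + 8*z)/5 = -3/5 - 8*z/5)
E(4, 4)*73 = (-3/5 - 8/5*4)*73 = (-3/5 - 32/5)*73 = -7*73 = -511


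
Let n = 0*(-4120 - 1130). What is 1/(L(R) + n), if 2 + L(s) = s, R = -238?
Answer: -1/240 ≈ -0.0041667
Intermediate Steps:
L(s) = -2 + s
n = 0 (n = 0*(-5250) = 0)
1/(L(R) + n) = 1/((-2 - 238) + 0) = 1/(-240 + 0) = 1/(-240) = -1/240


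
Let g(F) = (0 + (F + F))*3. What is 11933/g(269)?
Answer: 11933/1614 ≈ 7.3934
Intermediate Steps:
g(F) = 6*F (g(F) = (0 + 2*F)*3 = (2*F)*3 = 6*F)
11933/g(269) = 11933/((6*269)) = 11933/1614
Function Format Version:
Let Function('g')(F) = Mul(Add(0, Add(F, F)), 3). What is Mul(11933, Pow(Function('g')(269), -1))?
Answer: Rational(11933, 1614) ≈ 7.3934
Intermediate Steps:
Function('g')(F) = Mul(6, F) (Function('g')(F) = Mul(Add(0, Mul(2, F)), 3) = Mul(Mul(2, F), 3) = Mul(6, F))
Mul(11933, Pow(Function('g')(269), -1)) = Mul(11933, Pow(Mul(6, 269), -1)) = Mul(11933, Pow(1614, -1)) = Mul(11933, Rational(1, 1614)) = Rational(11933, 1614)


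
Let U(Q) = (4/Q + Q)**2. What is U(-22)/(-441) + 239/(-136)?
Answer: -20850175/7257096 ≈ -2.8731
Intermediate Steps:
U(Q) = (Q + 4/Q)**2
U(-22)/(-441) + 239/(-136) = ((4 + (-22)**2)**2/(-22)**2)/(-441) + 239/(-136) = ((4 + 484)**2/484)*(-1/441) + 239*(-1/136) = ((1/484)*488**2)*(-1/441) - 239/136 = ((1/484)*238144)*(-1/441) - 239/136 = (59536/121)*(-1/441) - 239/136 = -59536/53361 - 239/136 = -20850175/7257096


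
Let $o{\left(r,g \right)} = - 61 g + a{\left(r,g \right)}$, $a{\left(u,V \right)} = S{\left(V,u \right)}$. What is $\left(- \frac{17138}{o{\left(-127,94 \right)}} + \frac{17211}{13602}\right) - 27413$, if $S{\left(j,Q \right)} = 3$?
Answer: $- \frac{64745319433}{2362214} \approx -27409.0$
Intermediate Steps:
$a{\left(u,V \right)} = 3$
$o{\left(r,g \right)} = 3 - 61 g$ ($o{\left(r,g \right)} = - 61 g + 3 = 3 - 61 g$)
$\left(- \frac{17138}{o{\left(-127,94 \right)}} + \frac{17211}{13602}\right) - 27413 = \left(- \frac{17138}{3 - 5734} + \frac{17211}{13602}\right) - 27413 = \left(- \frac{17138}{3 - 5734} + 17211 \cdot \frac{1}{13602}\right) - 27413 = \left(- \frac{17138}{-5731} + \frac{5737}{4534}\right) - 27413 = \left(\left(-17138\right) \left(- \frac{1}{5731}\right) + \frac{5737}{4534}\right) - 27413 = \left(\frac{1558}{521} + \frac{5737}{4534}\right) - 27413 = \frac{10052949}{2362214} - 27413 = - \frac{64745319433}{2362214}$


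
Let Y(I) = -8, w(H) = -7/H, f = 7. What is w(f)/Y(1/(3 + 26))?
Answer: ⅛ ≈ 0.12500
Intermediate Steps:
w(f)/Y(1/(3 + 26)) = -7/7/(-8) = -7*⅐*(-⅛) = -1*(-⅛) = ⅛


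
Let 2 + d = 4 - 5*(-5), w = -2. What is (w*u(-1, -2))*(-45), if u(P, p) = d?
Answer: 2430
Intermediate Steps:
d = 27 (d = -2 + (4 - 5*(-5)) = -2 + (4 + 25) = -2 + 29 = 27)
u(P, p) = 27
(w*u(-1, -2))*(-45) = -2*27*(-45) = -54*(-45) = 2430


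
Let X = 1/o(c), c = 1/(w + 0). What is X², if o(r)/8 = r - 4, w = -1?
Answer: 1/1600 ≈ 0.00062500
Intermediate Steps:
c = -1 (c = 1/(-1 + 0) = 1/(-1) = -1)
o(r) = -32 + 8*r (o(r) = 8*(r - 4) = 8*(-4 + r) = -32 + 8*r)
X = -1/40 (X = 1/(-32 + 8*(-1)) = 1/(-32 - 8) = 1/(-40) = -1/40 ≈ -0.025000)
X² = (-1/40)² = 1/1600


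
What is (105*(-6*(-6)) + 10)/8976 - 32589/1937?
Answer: -142588817/8693256 ≈ -16.402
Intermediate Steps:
(105*(-6*(-6)) + 10)/8976 - 32589/1937 = (105*36 + 10)*(1/8976) - 32589*1/1937 = (3780 + 10)*(1/8976) - 32589/1937 = 3790*(1/8976) - 32589/1937 = 1895/4488 - 32589/1937 = -142588817/8693256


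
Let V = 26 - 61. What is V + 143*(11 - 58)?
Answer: -6756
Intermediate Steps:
V = -35
V + 143*(11 - 58) = -35 + 143*(11 - 58) = -35 + 143*(-47) = -35 - 6721 = -6756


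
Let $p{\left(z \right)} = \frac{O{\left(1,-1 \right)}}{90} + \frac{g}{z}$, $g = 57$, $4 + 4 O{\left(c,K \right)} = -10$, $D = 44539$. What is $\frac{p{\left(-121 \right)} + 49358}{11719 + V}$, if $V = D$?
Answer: $\frac{1075006133}{1225299240} \approx 0.87734$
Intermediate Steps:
$O{\left(c,K \right)} = - \frac{7}{2}$ ($O{\left(c,K \right)} = -1 + \frac{1}{4} \left(-10\right) = -1 - \frac{5}{2} = - \frac{7}{2}$)
$V = 44539$
$p{\left(z \right)} = - \frac{7}{180} + \frac{57}{z}$ ($p{\left(z \right)} = - \frac{7}{2 \cdot 90} + \frac{57}{z} = \left(- \frac{7}{2}\right) \frac{1}{90} + \frac{57}{z} = - \frac{7}{180} + \frac{57}{z}$)
$\frac{p{\left(-121 \right)} + 49358}{11719 + V} = \frac{\left(- \frac{7}{180} + \frac{57}{-121}\right) + 49358}{11719 + 44539} = \frac{\left(- \frac{7}{180} + 57 \left(- \frac{1}{121}\right)\right) + 49358}{56258} = \left(\left(- \frac{7}{180} - \frac{57}{121}\right) + 49358\right) \frac{1}{56258} = \left(- \frac{11107}{21780} + 49358\right) \frac{1}{56258} = \frac{1075006133}{21780} \cdot \frac{1}{56258} = \frac{1075006133}{1225299240}$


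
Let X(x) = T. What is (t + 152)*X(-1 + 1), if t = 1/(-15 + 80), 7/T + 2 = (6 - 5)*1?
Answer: -69167/65 ≈ -1064.1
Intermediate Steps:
T = -7 (T = 7/(-2 + (6 - 5)*1) = 7/(-2 + 1*1) = 7/(-2 + 1) = 7/(-1) = 7*(-1) = -7)
X(x) = -7
t = 1/65 ≈ 0.015385
(t + 152)*X(-1 + 1) = (1/65 + 152)*(-7) = (9881/65)*(-7) = -69167/65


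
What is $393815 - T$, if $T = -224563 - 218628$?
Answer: $837006$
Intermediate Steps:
$T = -443191$ ($T = -224563 - 218628 = -443191$)
$393815 - T = 393815 - -443191 = 393815 + 443191 = 837006$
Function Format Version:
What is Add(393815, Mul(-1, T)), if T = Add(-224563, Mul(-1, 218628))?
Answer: 837006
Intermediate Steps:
T = -443191 (T = Add(-224563, -218628) = -443191)
Add(393815, Mul(-1, T)) = Add(393815, Mul(-1, -443191)) = Add(393815, 443191) = 837006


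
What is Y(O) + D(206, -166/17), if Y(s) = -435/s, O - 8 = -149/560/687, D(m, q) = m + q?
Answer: 7421905896/52319387 ≈ 141.86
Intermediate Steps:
O = 3077611/384720 (O = 8 - 149/560/687 = 8 - 149*1/560*(1/687) = 8 - 149/560*1/687 = 8 - 149/384720 = 3077611/384720 ≈ 7.9996)
Y(O) + D(206, -166/17) = -435/3077611/384720 + (206 - 166/17) = -435*384720/3077611 + (206 - 166*1/17) = -167353200/3077611 + (206 - 166/17) = -167353200/3077611 + 3336/17 = 7421905896/52319387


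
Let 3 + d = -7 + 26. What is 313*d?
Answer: 5008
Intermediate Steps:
d = 16 (d = -3 + (-7 + 26) = -3 + 19 = 16)
313*d = 313*16 = 5008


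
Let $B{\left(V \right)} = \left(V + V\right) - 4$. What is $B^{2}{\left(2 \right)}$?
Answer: $0$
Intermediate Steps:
$B{\left(V \right)} = -4 + 2 V$ ($B{\left(V \right)} = 2 V - 4 = -4 + 2 V$)
$B^{2}{\left(2 \right)} = \left(-4 + 2 \cdot 2\right)^{2} = \left(-4 + 4\right)^{2} = 0^{2} = 0$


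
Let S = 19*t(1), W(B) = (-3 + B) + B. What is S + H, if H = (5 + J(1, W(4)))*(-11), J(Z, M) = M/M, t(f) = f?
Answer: -47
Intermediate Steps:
W(B) = -3 + 2*B
J(Z, M) = 1
H = -66 (H = (5 + 1)*(-11) = 6*(-11) = -66)
S = 19 (S = 19*1 = 19)
S + H = 19 - 66 = -47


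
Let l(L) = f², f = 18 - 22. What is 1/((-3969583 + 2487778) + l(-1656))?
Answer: -1/1481789 ≈ -6.7486e-7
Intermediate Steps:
f = -4
l(L) = 16 (l(L) = (-4)² = 16)
1/((-3969583 + 2487778) + l(-1656)) = 1/((-3969583 + 2487778) + 16) = 1/(-1481805 + 16) = 1/(-1481789) = -1/1481789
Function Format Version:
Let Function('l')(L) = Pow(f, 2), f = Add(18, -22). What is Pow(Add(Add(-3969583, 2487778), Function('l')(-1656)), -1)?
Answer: Rational(-1, 1481789) ≈ -6.7486e-7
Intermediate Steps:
f = -4
Function('l')(L) = 16 (Function('l')(L) = Pow(-4, 2) = 16)
Pow(Add(Add(-3969583, 2487778), Function('l')(-1656)), -1) = Pow(Add(Add(-3969583, 2487778), 16), -1) = Pow(Add(-1481805, 16), -1) = Pow(-1481789, -1) = Rational(-1, 1481789)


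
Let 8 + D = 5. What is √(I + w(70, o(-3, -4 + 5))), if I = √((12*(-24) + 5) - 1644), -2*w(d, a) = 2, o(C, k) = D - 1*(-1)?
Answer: √(-1 + I*√1927) ≈ 4.6319 + 4.7386*I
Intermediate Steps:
D = -3 (D = -8 + 5 = -3)
o(C, k) = -2 (o(C, k) = -3 - 1*(-1) = -3 + 1 = -2)
w(d, a) = -1 (w(d, a) = -½*2 = -1)
I = I*√1927 (I = √((-288 + 5) - 1644) = √(-283 - 1644) = √(-1927) = I*√1927 ≈ 43.898*I)
√(I + w(70, o(-3, -4 + 5))) = √(I*√1927 - 1) = √(-1 + I*√1927)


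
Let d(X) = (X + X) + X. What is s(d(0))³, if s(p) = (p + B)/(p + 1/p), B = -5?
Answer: 0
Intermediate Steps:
d(X) = 3*X (d(X) = 2*X + X = 3*X)
s(p) = (-5 + p)/(p + 1/p) (s(p) = (p - 5)/(p + 1/p) = (-5 + p)/(p + 1/p))
s(d(0))³ = ((3*0)*(-5 + 3*0)/(1 + (3*0)²))³ = (0*(-5 + 0)/(1 + 0²))³ = (0*(-5)/(1 + 0))³ = (0*(-5)/1)³ = (0*1*(-5))³ = 0³ = 0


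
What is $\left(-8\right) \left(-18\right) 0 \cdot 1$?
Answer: $0$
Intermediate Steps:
$\left(-8\right) \left(-18\right) 0 \cdot 1 = 144 \cdot 0 = 0$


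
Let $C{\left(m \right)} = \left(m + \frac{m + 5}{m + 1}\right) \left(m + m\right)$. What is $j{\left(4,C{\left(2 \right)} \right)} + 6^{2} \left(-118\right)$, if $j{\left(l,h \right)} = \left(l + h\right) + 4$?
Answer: $- \frac{12668}{3} \approx -4222.7$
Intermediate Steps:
$C{\left(m \right)} = 2 m \left(m + \frac{5 + m}{1 + m}\right)$ ($C{\left(m \right)} = \left(m + \frac{5 + m}{1 + m}\right) 2 m = 2 m \left(m + \frac{5 + m}{1 + m}\right)$)
$j{\left(l,h \right)} = 4 + h + l$ ($j{\left(l,h \right)} = \left(h + l\right) + 4 = 4 + h + l$)
$j{\left(4,C{\left(2 \right)} \right)} + 6^{2} \left(-118\right) = \left(4 + 2 \cdot 2 \frac{1}{1 + 2} \left(5 + 2^{2} + 2 \cdot 2\right) + 4\right) + 6^{2} \left(-118\right) = \left(4 + 2 \cdot 2 \cdot \frac{1}{3} \left(5 + 4 + 4\right) + 4\right) + 36 \left(-118\right) = \left(4 + 2 \cdot 2 \cdot \frac{1}{3} \cdot 13 + 4\right) - 4248 = \left(4 + \frac{52}{3} + 4\right) - 4248 = \frac{76}{3} - 4248 = - \frac{12668}{3}$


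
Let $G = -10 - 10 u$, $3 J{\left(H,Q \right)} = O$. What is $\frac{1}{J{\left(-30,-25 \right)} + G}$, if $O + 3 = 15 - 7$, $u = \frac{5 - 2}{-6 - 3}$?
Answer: $- \frac{1}{5} \approx -0.2$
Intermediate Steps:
$u = - \frac{1}{3}$ ($u = \frac{3}{-9} = 3 \left(- \frac{1}{9}\right) = - \frac{1}{3} \approx -0.33333$)
$O = 5$ ($O = -3 + \left(15 - 7\right) = -3 + 8 = 5$)
$J{\left(H,Q \right)} = \frac{5}{3}$ ($J{\left(H,Q \right)} = \frac{1}{3} \cdot 5 = \frac{5}{3}$)
$G = - \frac{20}{3}$ ($G = -10 - - \frac{10}{3} = -10 + \frac{10}{3} = - \frac{20}{3} \approx -6.6667$)
$\frac{1}{J{\left(-30,-25 \right)} + G} = \frac{1}{\frac{5}{3} - \frac{20}{3}} = \frac{1}{-5} = - \frac{1}{5}$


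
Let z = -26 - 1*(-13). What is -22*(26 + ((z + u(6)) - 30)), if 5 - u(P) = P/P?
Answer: 286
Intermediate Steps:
u(P) = 4 (u(P) = 5 - P/P = 5 - 1*1 = 5 - 1 = 4)
z = -13 (z = -26 + 13 = -13)
-22*(26 + ((z + u(6)) - 30)) = -22*(26 + ((-13 + 4) - 30)) = -22*(26 + (-9 - 30)) = -22*(26 - 39) = -22*(-13) = 286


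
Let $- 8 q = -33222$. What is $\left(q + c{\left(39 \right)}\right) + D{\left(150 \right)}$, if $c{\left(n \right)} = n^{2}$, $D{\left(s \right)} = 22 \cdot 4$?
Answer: $\frac{23047}{4} \approx 5761.8$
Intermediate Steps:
$q = \frac{16611}{4}$ ($q = \left(- \frac{1}{8}\right) \left(-33222\right) = \frac{16611}{4} \approx 4152.8$)
$D{\left(s \right)} = 88$
$\left(q + c{\left(39 \right)}\right) + D{\left(150 \right)} = \left(\frac{16611}{4} + 39^{2}\right) + 88 = \left(\frac{16611}{4} + 1521\right) + 88 = \frac{22695}{4} + 88 = \frac{23047}{4}$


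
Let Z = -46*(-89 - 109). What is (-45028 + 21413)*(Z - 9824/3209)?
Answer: -689977119020/3209 ≈ -2.1501e+8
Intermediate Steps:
Z = 9108 (Z = -46*(-198) = 9108)
(-45028 + 21413)*(Z - 9824/3209) = (-45028 + 21413)*(9108 - 9824/3209) = -23615*(9108 - 9824*1/3209) = -23615*(9108 - 9824/3209) = -23615*29217748/3209 = -689977119020/3209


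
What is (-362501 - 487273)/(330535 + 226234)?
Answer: -849774/556769 ≈ -1.5263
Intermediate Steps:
(-362501 - 487273)/(330535 + 226234) = -849774/556769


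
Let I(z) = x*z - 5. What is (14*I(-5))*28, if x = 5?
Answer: -11760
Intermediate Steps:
I(z) = -5 + 5*z (I(z) = 5*z - 5 = -5 + 5*z)
(14*I(-5))*28 = (14*(-5 + 5*(-5)))*28 = (14*(-5 - 25))*28 = (14*(-30))*28 = -420*28 = -11760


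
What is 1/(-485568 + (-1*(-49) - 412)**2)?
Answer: -1/353799 ≈ -2.8265e-6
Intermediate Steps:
1/(-485568 + (-1*(-49) - 412)**2) = 1/(-485568 + (49 - 412)**2) = 1/(-485568 + (-363)**2) = 1/(-485568 + 131769) = 1/(-353799) = -1/353799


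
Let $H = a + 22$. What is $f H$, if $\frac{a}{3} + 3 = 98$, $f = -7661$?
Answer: $-2351927$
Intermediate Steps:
$a = 285$ ($a = -9 + 3 \cdot 98 = -9 + 294 = 285$)
$H = 307$ ($H = 285 + 22 = 307$)
$f H = \left(-7661\right) 307 = -2351927$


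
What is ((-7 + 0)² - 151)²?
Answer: 10404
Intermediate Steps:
((-7 + 0)² - 151)² = ((-7)² - 151)² = (49 - 151)² = (-102)² = 10404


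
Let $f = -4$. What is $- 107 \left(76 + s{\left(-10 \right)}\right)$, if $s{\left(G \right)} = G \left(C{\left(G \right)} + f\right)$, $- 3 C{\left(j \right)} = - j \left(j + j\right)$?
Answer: $\frac{176764}{3} \approx 58921.0$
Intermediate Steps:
$C{\left(j \right)} = \frac{2 j^{2}}{3}$ ($C{\left(j \right)} = - \frac{- j \left(j + j\right)}{3} = - \frac{- j 2 j}{3} = - \frac{\left(-2\right) j^{2}}{3} = \frac{2 j^{2}}{3}$)
$s{\left(G \right)} = G \left(-4 + \frac{2 G^{2}}{3}\right)$ ($s{\left(G \right)} = G \left(\frac{2 G^{2}}{3} - 4\right) = G \left(-4 + \frac{2 G^{2}}{3}\right)$)
$- 107 \left(76 + s{\left(-10 \right)}\right) = - 107 \left(76 + \frac{2}{3} \left(-10\right) \left(-6 + \left(-10\right)^{2}\right)\right) = - 107 \left(76 + \frac{2}{3} \left(-10\right) \left(-6 + 100\right)\right) = - 107 \left(76 + \frac{2}{3} \left(-10\right) 94\right) = - 107 \left(76 - \frac{1880}{3}\right) = \left(-107\right) \left(- \frac{1652}{3}\right) = \frac{176764}{3}$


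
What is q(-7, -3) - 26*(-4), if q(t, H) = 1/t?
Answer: 727/7 ≈ 103.86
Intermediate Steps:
q(-7, -3) - 26*(-4) = 1/(-7) - 26*(-4) = -⅐ + 104 = 727/7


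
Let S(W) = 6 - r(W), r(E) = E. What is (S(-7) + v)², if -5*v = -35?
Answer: 400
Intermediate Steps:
v = 7 (v = -⅕*(-35) = 7)
S(W) = 6 - W
(S(-7) + v)² = ((6 - 1*(-7)) + 7)² = ((6 + 7) + 7)² = (13 + 7)² = 20² = 400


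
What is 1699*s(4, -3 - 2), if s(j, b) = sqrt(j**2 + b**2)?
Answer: 1699*sqrt(41) ≈ 10879.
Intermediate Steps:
s(j, b) = sqrt(b**2 + j**2)
1699*s(4, -3 - 2) = 1699*sqrt((-3 - 2)**2 + 4**2) = 1699*sqrt((-5)**2 + 16) = 1699*sqrt(25 + 16) = 1699*sqrt(41)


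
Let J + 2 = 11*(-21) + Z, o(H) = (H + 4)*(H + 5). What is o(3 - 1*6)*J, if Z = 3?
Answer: -460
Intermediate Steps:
o(H) = (4 + H)*(5 + H)
J = -230 (J = -2 + (11*(-21) + 3) = -2 + (-231 + 3) = -2 - 228 = -230)
o(3 - 1*6)*J = (20 + (3 - 1*6)² + 9*(3 - 1*6))*(-230) = (20 + (3 - 6)² + 9*(3 - 6))*(-230) = (20 + (-3)² + 9*(-3))*(-230) = (20 + 9 - 27)*(-230) = 2*(-230) = -460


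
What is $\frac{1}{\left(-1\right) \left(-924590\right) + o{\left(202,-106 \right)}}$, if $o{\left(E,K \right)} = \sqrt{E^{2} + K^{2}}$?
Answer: $\frac{92459}{85486661606} - \frac{\sqrt{13010}}{427433308030} \approx 1.0813 \cdot 10^{-6}$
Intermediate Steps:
$\frac{1}{\left(-1\right) \left(-924590\right) + o{\left(202,-106 \right)}} = \frac{1}{\left(-1\right) \left(-924590\right) + \sqrt{202^{2} + \left(-106\right)^{2}}} = \frac{1}{924590 + \sqrt{40804 + 11236}} = \frac{1}{924590 + \sqrt{52040}} = \frac{1}{924590 + 2 \sqrt{13010}}$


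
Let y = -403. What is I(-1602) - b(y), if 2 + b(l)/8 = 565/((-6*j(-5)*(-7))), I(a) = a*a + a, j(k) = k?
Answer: 53861630/21 ≈ 2.5648e+6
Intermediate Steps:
I(a) = a + a² (I(a) = a² + a = a + a²)
b(l) = -788/21 (b(l) = -16 + 8*(565/((-6*(-5)*(-7)))) = -16 + 8*(565/((30*(-7)))) = -16 + 8*(565/(-210)) = -16 + 8*(565*(-1/210)) = -16 + 8*(-113/42) = -16 - 452/21 = -788/21)
I(-1602) - b(y) = -1602*(1 - 1602) - 1*(-788/21) = -1602*(-1601) + 788/21 = 2564802 + 788/21 = 53861630/21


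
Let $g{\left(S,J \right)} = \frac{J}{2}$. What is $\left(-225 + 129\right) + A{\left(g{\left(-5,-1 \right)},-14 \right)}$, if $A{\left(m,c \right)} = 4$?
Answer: $-92$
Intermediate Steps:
$g{\left(S,J \right)} = \frac{J}{2}$ ($g{\left(S,J \right)} = J \frac{1}{2} = \frac{J}{2}$)
$\left(-225 + 129\right) + A{\left(g{\left(-5,-1 \right)},-14 \right)} = \left(-225 + 129\right) + 4 = -96 + 4 = -92$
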